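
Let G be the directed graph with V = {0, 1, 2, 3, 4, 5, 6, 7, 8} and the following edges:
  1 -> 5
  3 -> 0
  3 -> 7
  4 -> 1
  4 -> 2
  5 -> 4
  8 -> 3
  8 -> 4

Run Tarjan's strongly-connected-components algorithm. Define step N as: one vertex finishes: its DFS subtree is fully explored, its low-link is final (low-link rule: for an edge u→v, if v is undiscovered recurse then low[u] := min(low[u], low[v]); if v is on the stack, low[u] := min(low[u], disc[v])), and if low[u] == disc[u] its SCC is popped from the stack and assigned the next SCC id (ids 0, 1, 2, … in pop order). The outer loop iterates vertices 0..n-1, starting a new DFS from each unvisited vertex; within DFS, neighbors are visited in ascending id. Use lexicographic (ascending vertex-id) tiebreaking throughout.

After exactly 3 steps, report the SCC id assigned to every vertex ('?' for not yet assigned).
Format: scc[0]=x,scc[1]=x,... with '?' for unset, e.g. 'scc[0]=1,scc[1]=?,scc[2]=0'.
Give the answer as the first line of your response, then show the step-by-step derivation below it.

scc[0]=0,scc[1]=?,scc[2]=1,scc[3]=?,scc[4]=?,scc[5]=?,scc[6]=?,scc[7]=?,scc[8]=?

step 1: low=(low[0]=0,low[1]=?,low[2]=?,low[3]=?,low[4]=?,low[5]=?,low[6]=?,low[7]=?,low[8]=?); scc=(scc[0]=0,scc[1]=?,scc[2]=?,scc[3]=?,scc[4]=?,scc[5]=?,scc[6]=?,scc[7]=?,scc[8]=?)
step 2: low=(low[0]=0,low[1]=1,low[2]=4,low[3]=?,low[4]=1,low[5]=2,low[6]=?,low[7]=?,low[8]=?); scc=(scc[0]=0,scc[1]=?,scc[2]=1,scc[3]=?,scc[4]=?,scc[5]=?,scc[6]=?,scc[7]=?,scc[8]=?)
step 3: low=(low[0]=0,low[1]=1,low[2]=4,low[3]=?,low[4]=1,low[5]=2,low[6]=?,low[7]=?,low[8]=?); scc=(scc[0]=0,scc[1]=?,scc[2]=1,scc[3]=?,scc[4]=?,scc[5]=?,scc[6]=?,scc[7]=?,scc[8]=?)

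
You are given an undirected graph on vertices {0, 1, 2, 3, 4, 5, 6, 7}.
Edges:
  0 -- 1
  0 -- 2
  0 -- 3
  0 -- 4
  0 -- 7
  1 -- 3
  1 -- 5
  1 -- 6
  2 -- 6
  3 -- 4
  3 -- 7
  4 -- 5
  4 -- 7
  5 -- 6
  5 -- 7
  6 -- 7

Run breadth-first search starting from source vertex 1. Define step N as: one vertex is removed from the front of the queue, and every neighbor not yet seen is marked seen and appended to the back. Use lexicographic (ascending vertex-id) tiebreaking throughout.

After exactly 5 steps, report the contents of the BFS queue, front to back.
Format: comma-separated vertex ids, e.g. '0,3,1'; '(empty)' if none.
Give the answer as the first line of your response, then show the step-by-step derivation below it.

2,4,7

step 1: dequeue 1; queue=[0,3,5,6]; order=1
step 2: dequeue 0; queue=[3,5,6,2,4,7]; order=1,0
step 3: dequeue 3; queue=[5,6,2,4,7]; order=1,0,3
step 4: dequeue 5; queue=[6,2,4,7]; order=1,0,3,5
step 5: dequeue 6; queue=[2,4,7]; order=1,0,3,5,6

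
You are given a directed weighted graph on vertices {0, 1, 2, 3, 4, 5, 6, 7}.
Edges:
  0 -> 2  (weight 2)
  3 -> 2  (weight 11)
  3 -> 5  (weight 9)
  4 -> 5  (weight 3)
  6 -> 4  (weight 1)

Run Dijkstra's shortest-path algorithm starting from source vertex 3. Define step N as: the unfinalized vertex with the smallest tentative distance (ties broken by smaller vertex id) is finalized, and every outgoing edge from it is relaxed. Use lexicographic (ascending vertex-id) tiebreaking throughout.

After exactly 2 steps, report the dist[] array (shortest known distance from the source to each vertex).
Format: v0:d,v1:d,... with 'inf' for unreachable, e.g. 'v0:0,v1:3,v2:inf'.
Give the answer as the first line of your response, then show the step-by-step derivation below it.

v0:inf,v1:inf,v2:11,v3:0,v4:inf,v5:9,v6:inf,v7:inf

step 1: dist = v0:inf,v1:inf,v2:11,v3:0,v4:inf,v5:9,v6:inf,v7:inf
step 2: dist = v0:inf,v1:inf,v2:11,v3:0,v4:inf,v5:9,v6:inf,v7:inf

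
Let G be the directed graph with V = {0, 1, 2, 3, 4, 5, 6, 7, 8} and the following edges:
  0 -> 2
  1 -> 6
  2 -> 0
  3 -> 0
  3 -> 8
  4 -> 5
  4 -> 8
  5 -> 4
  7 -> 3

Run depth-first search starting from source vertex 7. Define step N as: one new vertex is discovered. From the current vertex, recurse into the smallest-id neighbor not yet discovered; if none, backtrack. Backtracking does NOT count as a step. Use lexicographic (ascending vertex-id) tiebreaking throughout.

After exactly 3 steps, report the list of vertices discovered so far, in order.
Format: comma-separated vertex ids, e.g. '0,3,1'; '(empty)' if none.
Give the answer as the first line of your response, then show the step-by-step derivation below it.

7,3,0

step 1: discover 7; path=7; order=7
step 2: discover 3; path=7>3; order=7,3
step 3: discover 0; path=7>3>0; order=7,3,0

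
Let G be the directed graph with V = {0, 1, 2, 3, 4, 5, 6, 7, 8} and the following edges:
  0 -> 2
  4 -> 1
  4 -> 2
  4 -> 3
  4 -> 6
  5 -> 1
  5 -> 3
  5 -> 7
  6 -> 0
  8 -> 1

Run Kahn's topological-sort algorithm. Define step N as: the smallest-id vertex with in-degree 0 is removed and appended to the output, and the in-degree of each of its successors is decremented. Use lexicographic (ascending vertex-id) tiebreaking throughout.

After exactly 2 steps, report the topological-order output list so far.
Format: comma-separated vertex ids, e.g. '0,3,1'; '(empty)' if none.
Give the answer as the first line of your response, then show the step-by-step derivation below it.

4,5

step 1: output 4; order=[4]; indeg=(1,2,1,1,0,0,0,1,0)
step 2: output 5; order=[4,5]; indeg=(1,1,1,0,0,0,0,0,0)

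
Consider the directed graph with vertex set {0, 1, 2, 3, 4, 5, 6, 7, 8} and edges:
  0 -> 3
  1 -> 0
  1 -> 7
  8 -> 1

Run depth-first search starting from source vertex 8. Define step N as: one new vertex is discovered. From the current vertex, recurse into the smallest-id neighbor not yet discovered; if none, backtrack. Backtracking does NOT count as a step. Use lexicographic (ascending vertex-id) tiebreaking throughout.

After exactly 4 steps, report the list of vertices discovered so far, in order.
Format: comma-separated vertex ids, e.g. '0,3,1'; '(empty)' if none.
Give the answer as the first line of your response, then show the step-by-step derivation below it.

8,1,0,3

step 1: discover 8; path=8; order=8
step 2: discover 1; path=8>1; order=8,1
step 3: discover 0; path=8>1>0; order=8,1,0
step 4: discover 3; path=8>1>0>3; order=8,1,0,3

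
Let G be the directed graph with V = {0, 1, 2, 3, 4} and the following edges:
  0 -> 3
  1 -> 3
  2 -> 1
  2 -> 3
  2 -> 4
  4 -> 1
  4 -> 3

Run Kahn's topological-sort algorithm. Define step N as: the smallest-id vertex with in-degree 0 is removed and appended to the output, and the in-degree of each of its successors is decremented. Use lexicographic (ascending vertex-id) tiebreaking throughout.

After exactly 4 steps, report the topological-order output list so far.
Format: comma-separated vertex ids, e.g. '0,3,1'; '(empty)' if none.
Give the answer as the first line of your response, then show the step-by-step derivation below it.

0,2,4,1

step 1: output 0; order=[0]; indeg=(0,2,0,3,1)
step 2: output 2; order=[0,2]; indeg=(0,1,0,2,0)
step 3: output 4; order=[0,2,4]; indeg=(0,0,0,1,0)
step 4: output 1; order=[0,2,4,1]; indeg=(0,0,0,0,0)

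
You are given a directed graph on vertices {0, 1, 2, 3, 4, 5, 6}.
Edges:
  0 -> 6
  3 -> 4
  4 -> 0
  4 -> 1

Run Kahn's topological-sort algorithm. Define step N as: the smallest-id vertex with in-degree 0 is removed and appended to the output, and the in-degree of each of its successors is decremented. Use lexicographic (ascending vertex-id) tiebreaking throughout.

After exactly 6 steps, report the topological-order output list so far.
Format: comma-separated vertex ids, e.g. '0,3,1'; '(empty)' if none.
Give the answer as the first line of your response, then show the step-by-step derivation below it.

2,3,4,0,1,5

step 1: output 2; order=[2]; indeg=(1,1,0,0,1,0,1)
step 2: output 3; order=[2,3]; indeg=(1,1,0,0,0,0,1)
step 3: output 4; order=[2,3,4]; indeg=(0,0,0,0,0,0,1)
step 4: output 0; order=[2,3,4,0]; indeg=(0,0,0,0,0,0,0)
step 5: output 1; order=[2,3,4,0,1]; indeg=(0,0,0,0,0,0,0)
step 6: output 5; order=[2,3,4,0,1,5]; indeg=(0,0,0,0,0,0,0)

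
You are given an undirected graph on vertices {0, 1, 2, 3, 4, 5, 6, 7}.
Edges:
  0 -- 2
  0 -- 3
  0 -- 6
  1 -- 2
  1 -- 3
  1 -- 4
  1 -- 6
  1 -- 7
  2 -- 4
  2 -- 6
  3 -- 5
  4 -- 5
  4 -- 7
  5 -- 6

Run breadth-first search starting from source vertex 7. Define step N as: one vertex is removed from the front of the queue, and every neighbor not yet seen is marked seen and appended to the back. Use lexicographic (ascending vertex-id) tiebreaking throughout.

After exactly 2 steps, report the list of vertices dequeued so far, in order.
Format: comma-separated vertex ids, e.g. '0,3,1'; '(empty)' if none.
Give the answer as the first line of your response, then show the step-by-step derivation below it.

7,1

step 1: dequeue 7; queue=[1,4]; order=7
step 2: dequeue 1; queue=[4,2,3,6]; order=7,1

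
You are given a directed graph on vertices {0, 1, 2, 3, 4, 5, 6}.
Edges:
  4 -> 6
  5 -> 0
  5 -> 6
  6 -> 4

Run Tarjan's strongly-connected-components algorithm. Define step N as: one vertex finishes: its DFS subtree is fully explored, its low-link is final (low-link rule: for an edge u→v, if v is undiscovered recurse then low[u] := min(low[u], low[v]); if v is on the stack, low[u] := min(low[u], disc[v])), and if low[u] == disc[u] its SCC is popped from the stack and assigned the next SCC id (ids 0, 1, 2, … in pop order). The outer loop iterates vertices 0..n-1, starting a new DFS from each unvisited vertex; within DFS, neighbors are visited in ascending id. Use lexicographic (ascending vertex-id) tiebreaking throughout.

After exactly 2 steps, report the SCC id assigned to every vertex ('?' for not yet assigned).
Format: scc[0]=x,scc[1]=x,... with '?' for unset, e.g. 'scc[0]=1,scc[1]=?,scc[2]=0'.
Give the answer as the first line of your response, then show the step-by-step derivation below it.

scc[0]=0,scc[1]=1,scc[2]=?,scc[3]=?,scc[4]=?,scc[5]=?,scc[6]=?

step 1: low=(low[0]=0,low[1]=?,low[2]=?,low[3]=?,low[4]=?,low[5]=?,low[6]=?); scc=(scc[0]=0,scc[1]=?,scc[2]=?,scc[3]=?,scc[4]=?,scc[5]=?,scc[6]=?)
step 2: low=(low[0]=0,low[1]=1,low[2]=?,low[3]=?,low[4]=?,low[5]=?,low[6]=?); scc=(scc[0]=0,scc[1]=1,scc[2]=?,scc[3]=?,scc[4]=?,scc[5]=?,scc[6]=?)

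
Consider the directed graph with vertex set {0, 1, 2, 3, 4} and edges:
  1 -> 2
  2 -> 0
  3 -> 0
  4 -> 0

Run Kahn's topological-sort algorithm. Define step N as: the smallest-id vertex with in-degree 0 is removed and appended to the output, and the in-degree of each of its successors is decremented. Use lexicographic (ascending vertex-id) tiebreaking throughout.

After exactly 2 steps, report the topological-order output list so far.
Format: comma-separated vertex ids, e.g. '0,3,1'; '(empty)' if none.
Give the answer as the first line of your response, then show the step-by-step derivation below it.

1,2

step 1: output 1; order=[1]; indeg=(3,0,0,0,0)
step 2: output 2; order=[1,2]; indeg=(2,0,0,0,0)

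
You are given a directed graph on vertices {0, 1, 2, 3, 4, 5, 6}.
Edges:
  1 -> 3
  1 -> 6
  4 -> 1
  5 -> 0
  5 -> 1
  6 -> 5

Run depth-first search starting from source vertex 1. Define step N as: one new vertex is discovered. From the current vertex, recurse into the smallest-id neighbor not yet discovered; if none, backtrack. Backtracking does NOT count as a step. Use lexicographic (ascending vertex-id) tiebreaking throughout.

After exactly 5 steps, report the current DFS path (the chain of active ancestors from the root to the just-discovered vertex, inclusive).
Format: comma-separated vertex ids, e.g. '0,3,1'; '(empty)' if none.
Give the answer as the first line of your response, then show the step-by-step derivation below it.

1,6,5,0

step 1: discover 1; path=1; order=1
step 2: discover 3; path=1>3; order=1,3
step 3: discover 6; path=1>6; order=1,3,6
step 4: discover 5; path=1>6>5; order=1,3,6,5
step 5: discover 0; path=1>6>5>0; order=1,3,6,5,0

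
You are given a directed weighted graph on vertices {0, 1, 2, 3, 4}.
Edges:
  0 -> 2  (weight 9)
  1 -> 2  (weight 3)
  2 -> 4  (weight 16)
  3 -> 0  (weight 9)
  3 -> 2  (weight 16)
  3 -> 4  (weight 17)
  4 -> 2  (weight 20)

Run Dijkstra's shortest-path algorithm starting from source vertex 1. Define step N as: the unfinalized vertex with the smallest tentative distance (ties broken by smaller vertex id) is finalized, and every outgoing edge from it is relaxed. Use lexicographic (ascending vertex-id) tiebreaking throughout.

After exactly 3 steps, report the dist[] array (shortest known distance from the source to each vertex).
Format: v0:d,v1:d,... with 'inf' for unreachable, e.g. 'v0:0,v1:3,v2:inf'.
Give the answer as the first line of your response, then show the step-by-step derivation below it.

v0:inf,v1:0,v2:3,v3:inf,v4:19

step 1: dist = v0:inf,v1:0,v2:3,v3:inf,v4:inf
step 2: dist = v0:inf,v1:0,v2:3,v3:inf,v4:19
step 3: dist = v0:inf,v1:0,v2:3,v3:inf,v4:19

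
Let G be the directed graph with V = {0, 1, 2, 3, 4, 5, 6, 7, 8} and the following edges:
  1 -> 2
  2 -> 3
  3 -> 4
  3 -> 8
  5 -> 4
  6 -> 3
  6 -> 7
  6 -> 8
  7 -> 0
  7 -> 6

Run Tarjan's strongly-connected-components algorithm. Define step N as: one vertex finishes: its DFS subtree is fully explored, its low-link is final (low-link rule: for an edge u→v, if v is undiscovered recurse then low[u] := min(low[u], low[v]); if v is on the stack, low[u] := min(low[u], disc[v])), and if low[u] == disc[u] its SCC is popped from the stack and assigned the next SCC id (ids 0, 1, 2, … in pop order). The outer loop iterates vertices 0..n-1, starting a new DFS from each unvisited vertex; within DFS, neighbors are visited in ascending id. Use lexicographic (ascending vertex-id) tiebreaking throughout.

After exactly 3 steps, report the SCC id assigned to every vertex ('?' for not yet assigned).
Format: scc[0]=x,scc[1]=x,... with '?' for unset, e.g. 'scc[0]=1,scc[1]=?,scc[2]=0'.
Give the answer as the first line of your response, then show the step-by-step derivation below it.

scc[0]=0,scc[1]=?,scc[2]=?,scc[3]=?,scc[4]=1,scc[5]=?,scc[6]=?,scc[7]=?,scc[8]=2

step 1: low=(low[0]=0,low[1]=?,low[2]=?,low[3]=?,low[4]=?,low[5]=?,low[6]=?,low[7]=?,low[8]=?); scc=(scc[0]=0,scc[1]=?,scc[2]=?,scc[3]=?,scc[4]=?,scc[5]=?,scc[6]=?,scc[7]=?,scc[8]=?)
step 2: low=(low[0]=0,low[1]=1,low[2]=2,low[3]=3,low[4]=4,low[5]=?,low[6]=?,low[7]=?,low[8]=?); scc=(scc[0]=0,scc[1]=?,scc[2]=?,scc[3]=?,scc[4]=1,scc[5]=?,scc[6]=?,scc[7]=?,scc[8]=?)
step 3: low=(low[0]=0,low[1]=1,low[2]=2,low[3]=3,low[4]=4,low[5]=?,low[6]=?,low[7]=?,low[8]=5); scc=(scc[0]=0,scc[1]=?,scc[2]=?,scc[3]=?,scc[4]=1,scc[5]=?,scc[6]=?,scc[7]=?,scc[8]=2)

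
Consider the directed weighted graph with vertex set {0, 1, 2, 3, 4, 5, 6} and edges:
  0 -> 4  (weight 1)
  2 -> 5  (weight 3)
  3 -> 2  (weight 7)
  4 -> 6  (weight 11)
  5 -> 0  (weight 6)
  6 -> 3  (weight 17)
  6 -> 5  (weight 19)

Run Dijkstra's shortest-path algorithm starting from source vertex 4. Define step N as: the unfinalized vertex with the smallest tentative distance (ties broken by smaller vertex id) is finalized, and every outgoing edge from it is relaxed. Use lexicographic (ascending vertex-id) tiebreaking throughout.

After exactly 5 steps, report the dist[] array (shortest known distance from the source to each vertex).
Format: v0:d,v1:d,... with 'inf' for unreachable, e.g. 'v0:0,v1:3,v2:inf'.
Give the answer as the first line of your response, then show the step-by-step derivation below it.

v0:36,v1:inf,v2:35,v3:28,v4:0,v5:30,v6:11

step 1: dist = v0:inf,v1:inf,v2:inf,v3:inf,v4:0,v5:inf,v6:11
step 2: dist = v0:inf,v1:inf,v2:inf,v3:28,v4:0,v5:30,v6:11
step 3: dist = v0:inf,v1:inf,v2:35,v3:28,v4:0,v5:30,v6:11
step 4: dist = v0:36,v1:inf,v2:35,v3:28,v4:0,v5:30,v6:11
step 5: dist = v0:36,v1:inf,v2:35,v3:28,v4:0,v5:30,v6:11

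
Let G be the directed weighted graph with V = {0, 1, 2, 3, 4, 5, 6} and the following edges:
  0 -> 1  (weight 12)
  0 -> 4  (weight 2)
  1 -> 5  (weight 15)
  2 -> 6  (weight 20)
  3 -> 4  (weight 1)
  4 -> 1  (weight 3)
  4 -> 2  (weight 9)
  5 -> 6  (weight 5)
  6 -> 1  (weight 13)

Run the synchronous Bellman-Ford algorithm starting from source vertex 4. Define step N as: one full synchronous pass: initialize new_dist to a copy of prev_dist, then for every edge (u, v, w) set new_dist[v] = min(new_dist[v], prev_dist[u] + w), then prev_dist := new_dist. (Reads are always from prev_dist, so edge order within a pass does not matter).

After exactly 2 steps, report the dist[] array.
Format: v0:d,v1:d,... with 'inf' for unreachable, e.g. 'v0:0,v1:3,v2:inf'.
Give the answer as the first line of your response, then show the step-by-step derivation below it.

v0:inf,v1:3,v2:9,v3:inf,v4:0,v5:18,v6:29

step 1: dist = v0:inf,v1:3,v2:9,v3:inf,v4:0,v5:inf,v6:inf
step 2: dist = v0:inf,v1:3,v2:9,v3:inf,v4:0,v5:18,v6:29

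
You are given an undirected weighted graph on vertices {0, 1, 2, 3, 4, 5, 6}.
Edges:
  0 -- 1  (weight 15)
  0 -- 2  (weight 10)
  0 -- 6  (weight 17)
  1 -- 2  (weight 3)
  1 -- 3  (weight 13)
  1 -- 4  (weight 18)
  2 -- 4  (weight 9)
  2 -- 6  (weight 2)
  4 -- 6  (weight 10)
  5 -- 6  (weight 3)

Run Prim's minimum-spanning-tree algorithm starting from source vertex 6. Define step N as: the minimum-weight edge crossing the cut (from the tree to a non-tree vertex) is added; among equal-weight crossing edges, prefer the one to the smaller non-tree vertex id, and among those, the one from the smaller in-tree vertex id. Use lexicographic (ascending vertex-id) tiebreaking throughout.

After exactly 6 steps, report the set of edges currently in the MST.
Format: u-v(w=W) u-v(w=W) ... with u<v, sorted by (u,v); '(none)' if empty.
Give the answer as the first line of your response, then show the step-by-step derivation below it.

0-2(w=10) 1-2(w=3) 1-3(w=13) 2-4(w=9) 2-6(w=2) 5-6(w=3)

step 1: add edge 2-6 (w=2); MST = {2-6(w=2)}
step 2: add edge 1-2 (w=3); MST = {1-2(w=3) 2-6(w=2)}
step 3: add edge 5-6 (w=3); MST = {1-2(w=3) 2-6(w=2) 5-6(w=3)}
step 4: add edge 2-4 (w=9); MST = {1-2(w=3) 2-4(w=9) 2-6(w=2) 5-6(w=3)}
step 5: add edge 0-2 (w=10); MST = {0-2(w=10) 1-2(w=3) 2-4(w=9) 2-6(w=2) 5-6(w=3)}
step 6: add edge 1-3 (w=13); MST = {0-2(w=10) 1-2(w=3) 1-3(w=13) 2-4(w=9) 2-6(w=2) 5-6(w=3)}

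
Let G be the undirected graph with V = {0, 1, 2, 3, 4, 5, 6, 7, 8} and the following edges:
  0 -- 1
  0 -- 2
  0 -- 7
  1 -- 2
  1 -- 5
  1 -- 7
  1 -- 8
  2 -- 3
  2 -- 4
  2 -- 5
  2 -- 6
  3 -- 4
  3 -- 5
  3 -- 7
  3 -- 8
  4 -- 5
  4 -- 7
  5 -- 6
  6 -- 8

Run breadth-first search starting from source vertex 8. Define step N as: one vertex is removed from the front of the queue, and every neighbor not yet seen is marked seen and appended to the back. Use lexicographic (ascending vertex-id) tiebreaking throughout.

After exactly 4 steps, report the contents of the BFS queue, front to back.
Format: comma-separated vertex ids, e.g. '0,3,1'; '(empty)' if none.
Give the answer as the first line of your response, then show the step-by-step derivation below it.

0,2,5,7,4

step 1: dequeue 8; queue=[1,3,6]; order=8
step 2: dequeue 1; queue=[3,6,0,2,5,7]; order=8,1
step 3: dequeue 3; queue=[6,0,2,5,7,4]; order=8,1,3
step 4: dequeue 6; queue=[0,2,5,7,4]; order=8,1,3,6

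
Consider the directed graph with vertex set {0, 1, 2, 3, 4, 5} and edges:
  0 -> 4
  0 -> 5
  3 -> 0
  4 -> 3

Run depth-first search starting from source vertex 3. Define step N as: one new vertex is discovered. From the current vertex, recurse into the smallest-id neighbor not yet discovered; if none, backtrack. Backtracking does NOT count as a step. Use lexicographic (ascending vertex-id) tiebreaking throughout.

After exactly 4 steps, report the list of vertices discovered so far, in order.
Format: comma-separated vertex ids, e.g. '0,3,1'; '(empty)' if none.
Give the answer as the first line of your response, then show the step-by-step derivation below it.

3,0,4,5

step 1: discover 3; path=3; order=3
step 2: discover 0; path=3>0; order=3,0
step 3: discover 4; path=3>0>4; order=3,0,4
step 4: discover 5; path=3>0>5; order=3,0,4,5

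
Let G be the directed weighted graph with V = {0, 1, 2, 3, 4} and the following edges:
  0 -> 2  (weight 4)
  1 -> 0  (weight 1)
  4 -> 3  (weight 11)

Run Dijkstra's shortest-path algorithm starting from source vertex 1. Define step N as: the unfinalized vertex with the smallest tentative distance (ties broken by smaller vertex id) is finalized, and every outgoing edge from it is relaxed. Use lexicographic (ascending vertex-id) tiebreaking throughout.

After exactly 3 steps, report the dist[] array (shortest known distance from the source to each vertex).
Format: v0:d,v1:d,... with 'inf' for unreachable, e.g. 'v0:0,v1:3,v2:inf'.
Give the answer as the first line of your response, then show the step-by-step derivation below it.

v0:1,v1:0,v2:5,v3:inf,v4:inf

step 1: dist = v0:1,v1:0,v2:inf,v3:inf,v4:inf
step 2: dist = v0:1,v1:0,v2:5,v3:inf,v4:inf
step 3: dist = v0:1,v1:0,v2:5,v3:inf,v4:inf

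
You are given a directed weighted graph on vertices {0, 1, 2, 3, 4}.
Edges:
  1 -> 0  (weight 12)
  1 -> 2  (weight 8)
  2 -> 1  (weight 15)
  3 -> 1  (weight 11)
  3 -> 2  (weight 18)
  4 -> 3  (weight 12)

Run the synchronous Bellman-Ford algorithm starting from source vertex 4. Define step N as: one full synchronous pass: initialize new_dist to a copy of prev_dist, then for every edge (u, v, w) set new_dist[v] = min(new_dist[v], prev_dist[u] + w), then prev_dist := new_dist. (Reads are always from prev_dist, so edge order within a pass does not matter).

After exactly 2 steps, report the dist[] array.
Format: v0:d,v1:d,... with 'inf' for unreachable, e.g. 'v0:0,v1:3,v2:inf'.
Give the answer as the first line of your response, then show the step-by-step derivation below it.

v0:inf,v1:23,v2:30,v3:12,v4:0

step 1: dist = v0:inf,v1:inf,v2:inf,v3:12,v4:0
step 2: dist = v0:inf,v1:23,v2:30,v3:12,v4:0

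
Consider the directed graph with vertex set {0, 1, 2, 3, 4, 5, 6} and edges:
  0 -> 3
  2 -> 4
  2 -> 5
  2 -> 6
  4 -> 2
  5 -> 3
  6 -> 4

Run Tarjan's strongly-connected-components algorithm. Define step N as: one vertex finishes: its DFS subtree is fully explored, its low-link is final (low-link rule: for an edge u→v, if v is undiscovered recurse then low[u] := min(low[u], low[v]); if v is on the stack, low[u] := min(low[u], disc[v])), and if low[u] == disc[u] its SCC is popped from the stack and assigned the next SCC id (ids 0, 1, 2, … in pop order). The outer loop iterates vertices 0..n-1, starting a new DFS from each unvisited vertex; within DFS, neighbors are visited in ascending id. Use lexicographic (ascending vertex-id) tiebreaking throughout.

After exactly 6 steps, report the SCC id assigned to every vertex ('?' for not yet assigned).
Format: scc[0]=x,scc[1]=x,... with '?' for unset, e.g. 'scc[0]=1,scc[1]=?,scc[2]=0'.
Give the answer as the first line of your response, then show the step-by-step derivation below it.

scc[0]=1,scc[1]=2,scc[2]=?,scc[3]=0,scc[4]=?,scc[5]=3,scc[6]=?

step 1: low=(low[0]=0,low[1]=?,low[2]=?,low[3]=1,low[4]=?,low[5]=?,low[6]=?); scc=(scc[0]=?,scc[1]=?,scc[2]=?,scc[3]=0,scc[4]=?,scc[5]=?,scc[6]=?)
step 2: low=(low[0]=0,low[1]=?,low[2]=?,low[3]=1,low[4]=?,low[5]=?,low[6]=?); scc=(scc[0]=1,scc[1]=?,scc[2]=?,scc[3]=0,scc[4]=?,scc[5]=?,scc[6]=?)
step 3: low=(low[0]=0,low[1]=2,low[2]=?,low[3]=1,low[4]=?,low[5]=?,low[6]=?); scc=(scc[0]=1,scc[1]=2,scc[2]=?,scc[3]=0,scc[4]=?,scc[5]=?,scc[6]=?)
step 4: low=(low[0]=0,low[1]=2,low[2]=3,low[3]=1,low[4]=3,low[5]=?,low[6]=?); scc=(scc[0]=1,scc[1]=2,scc[2]=?,scc[3]=0,scc[4]=?,scc[5]=?,scc[6]=?)
step 5: low=(low[0]=0,low[1]=2,low[2]=3,low[3]=1,low[4]=3,low[5]=5,low[6]=?); scc=(scc[0]=1,scc[1]=2,scc[2]=?,scc[3]=0,scc[4]=?,scc[5]=3,scc[6]=?)
step 6: low=(low[0]=0,low[1]=2,low[2]=3,low[3]=1,low[4]=3,low[5]=5,low[6]=4); scc=(scc[0]=1,scc[1]=2,scc[2]=?,scc[3]=0,scc[4]=?,scc[5]=3,scc[6]=?)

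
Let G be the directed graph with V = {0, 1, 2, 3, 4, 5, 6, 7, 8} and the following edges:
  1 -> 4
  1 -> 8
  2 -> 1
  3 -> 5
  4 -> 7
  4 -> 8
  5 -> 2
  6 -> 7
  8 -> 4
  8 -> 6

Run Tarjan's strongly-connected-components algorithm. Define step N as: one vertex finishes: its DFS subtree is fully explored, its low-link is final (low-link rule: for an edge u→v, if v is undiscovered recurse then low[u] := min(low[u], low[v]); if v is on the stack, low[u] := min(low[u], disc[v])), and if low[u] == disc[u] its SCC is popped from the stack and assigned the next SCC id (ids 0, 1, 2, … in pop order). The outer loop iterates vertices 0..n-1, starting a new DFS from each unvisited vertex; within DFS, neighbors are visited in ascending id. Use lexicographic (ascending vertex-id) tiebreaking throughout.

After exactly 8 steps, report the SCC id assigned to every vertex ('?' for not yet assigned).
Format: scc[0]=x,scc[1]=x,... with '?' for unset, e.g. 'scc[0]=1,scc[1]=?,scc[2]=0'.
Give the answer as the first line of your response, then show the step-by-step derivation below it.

scc[0]=0,scc[1]=4,scc[2]=5,scc[3]=?,scc[4]=3,scc[5]=6,scc[6]=2,scc[7]=1,scc[8]=3

step 1: low=(low[0]=0,low[1]=?,low[2]=?,low[3]=?,low[4]=?,low[5]=?,low[6]=?,low[7]=?,low[8]=?); scc=(scc[0]=0,scc[1]=?,scc[2]=?,scc[3]=?,scc[4]=?,scc[5]=?,scc[6]=?,scc[7]=?,scc[8]=?)
step 2: low=(low[0]=0,low[1]=1,low[2]=?,low[3]=?,low[4]=2,low[5]=?,low[6]=?,low[7]=3,low[8]=?); scc=(scc[0]=0,scc[1]=?,scc[2]=?,scc[3]=?,scc[4]=?,scc[5]=?,scc[6]=?,scc[7]=1,scc[8]=?)
step 3: low=(low[0]=0,low[1]=1,low[2]=?,low[3]=?,low[4]=2,low[5]=?,low[6]=5,low[7]=3,low[8]=2); scc=(scc[0]=0,scc[1]=?,scc[2]=?,scc[3]=?,scc[4]=?,scc[5]=?,scc[6]=2,scc[7]=1,scc[8]=?)
step 4: low=(low[0]=0,low[1]=1,low[2]=?,low[3]=?,low[4]=2,low[5]=?,low[6]=5,low[7]=3,low[8]=2); scc=(scc[0]=0,scc[1]=?,scc[2]=?,scc[3]=?,scc[4]=?,scc[5]=?,scc[6]=2,scc[7]=1,scc[8]=?)
step 5: low=(low[0]=0,low[1]=1,low[2]=?,low[3]=?,low[4]=2,low[5]=?,low[6]=5,low[7]=3,low[8]=2); scc=(scc[0]=0,scc[1]=?,scc[2]=?,scc[3]=?,scc[4]=3,scc[5]=?,scc[6]=2,scc[7]=1,scc[8]=3)
step 6: low=(low[0]=0,low[1]=1,low[2]=?,low[3]=?,low[4]=2,low[5]=?,low[6]=5,low[7]=3,low[8]=2); scc=(scc[0]=0,scc[1]=4,scc[2]=?,scc[3]=?,scc[4]=3,scc[5]=?,scc[6]=2,scc[7]=1,scc[8]=3)
step 7: low=(low[0]=0,low[1]=1,low[2]=6,low[3]=?,low[4]=2,low[5]=?,low[6]=5,low[7]=3,low[8]=2); scc=(scc[0]=0,scc[1]=4,scc[2]=5,scc[3]=?,scc[4]=3,scc[5]=?,scc[6]=2,scc[7]=1,scc[8]=3)
step 8: low=(low[0]=0,low[1]=1,low[2]=6,low[3]=7,low[4]=2,low[5]=8,low[6]=5,low[7]=3,low[8]=2); scc=(scc[0]=0,scc[1]=4,scc[2]=5,scc[3]=?,scc[4]=3,scc[5]=6,scc[6]=2,scc[7]=1,scc[8]=3)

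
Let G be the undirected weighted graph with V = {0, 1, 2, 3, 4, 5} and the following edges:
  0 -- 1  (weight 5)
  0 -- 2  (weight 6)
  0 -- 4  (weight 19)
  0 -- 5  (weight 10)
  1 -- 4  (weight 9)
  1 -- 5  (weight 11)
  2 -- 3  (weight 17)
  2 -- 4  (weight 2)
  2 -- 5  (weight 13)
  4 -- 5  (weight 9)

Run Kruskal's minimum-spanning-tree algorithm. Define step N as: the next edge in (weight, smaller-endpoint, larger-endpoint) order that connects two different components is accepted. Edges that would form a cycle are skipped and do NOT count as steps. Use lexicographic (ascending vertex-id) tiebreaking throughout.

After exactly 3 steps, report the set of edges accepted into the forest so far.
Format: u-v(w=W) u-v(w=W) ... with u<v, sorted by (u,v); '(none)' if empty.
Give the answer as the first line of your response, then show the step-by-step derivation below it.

0-1(w=5) 0-2(w=6) 2-4(w=2)

step 1: add edge 2-4 (w=2); MST = {2-4(w=2)}
step 2: add edge 0-1 (w=5); MST = {0-1(w=5) 2-4(w=2)}
step 3: add edge 0-2 (w=6); MST = {0-1(w=5) 0-2(w=6) 2-4(w=2)}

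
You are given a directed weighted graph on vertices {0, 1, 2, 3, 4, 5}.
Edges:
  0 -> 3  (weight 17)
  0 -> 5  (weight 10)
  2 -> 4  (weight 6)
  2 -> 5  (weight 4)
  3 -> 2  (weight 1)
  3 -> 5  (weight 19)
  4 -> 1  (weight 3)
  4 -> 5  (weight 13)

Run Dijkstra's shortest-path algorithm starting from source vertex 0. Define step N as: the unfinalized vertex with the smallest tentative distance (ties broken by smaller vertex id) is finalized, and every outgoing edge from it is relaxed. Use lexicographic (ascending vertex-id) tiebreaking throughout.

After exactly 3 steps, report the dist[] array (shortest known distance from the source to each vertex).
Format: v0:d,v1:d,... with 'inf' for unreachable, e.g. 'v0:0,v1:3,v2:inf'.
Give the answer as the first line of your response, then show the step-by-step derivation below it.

v0:0,v1:inf,v2:18,v3:17,v4:inf,v5:10

step 1: dist = v0:0,v1:inf,v2:inf,v3:17,v4:inf,v5:10
step 2: dist = v0:0,v1:inf,v2:inf,v3:17,v4:inf,v5:10
step 3: dist = v0:0,v1:inf,v2:18,v3:17,v4:inf,v5:10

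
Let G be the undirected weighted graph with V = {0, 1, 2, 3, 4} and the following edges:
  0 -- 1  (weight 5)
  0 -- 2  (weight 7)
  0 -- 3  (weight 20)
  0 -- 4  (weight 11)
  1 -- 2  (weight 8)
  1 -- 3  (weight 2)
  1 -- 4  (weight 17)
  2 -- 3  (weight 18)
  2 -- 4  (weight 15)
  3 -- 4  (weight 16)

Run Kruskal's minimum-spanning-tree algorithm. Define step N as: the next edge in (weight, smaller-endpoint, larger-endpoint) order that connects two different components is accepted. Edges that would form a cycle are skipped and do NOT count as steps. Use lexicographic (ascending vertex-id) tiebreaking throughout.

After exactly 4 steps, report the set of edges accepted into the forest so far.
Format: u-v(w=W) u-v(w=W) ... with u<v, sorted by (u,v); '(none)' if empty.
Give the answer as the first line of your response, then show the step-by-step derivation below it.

0-1(w=5) 0-2(w=7) 0-4(w=11) 1-3(w=2)

step 1: add edge 1-3 (w=2); MST = {1-3(w=2)}
step 2: add edge 0-1 (w=5); MST = {0-1(w=5) 1-3(w=2)}
step 3: add edge 0-2 (w=7); MST = {0-1(w=5) 0-2(w=7) 1-3(w=2)}
step 4: add edge 0-4 (w=11); MST = {0-1(w=5) 0-2(w=7) 0-4(w=11) 1-3(w=2)}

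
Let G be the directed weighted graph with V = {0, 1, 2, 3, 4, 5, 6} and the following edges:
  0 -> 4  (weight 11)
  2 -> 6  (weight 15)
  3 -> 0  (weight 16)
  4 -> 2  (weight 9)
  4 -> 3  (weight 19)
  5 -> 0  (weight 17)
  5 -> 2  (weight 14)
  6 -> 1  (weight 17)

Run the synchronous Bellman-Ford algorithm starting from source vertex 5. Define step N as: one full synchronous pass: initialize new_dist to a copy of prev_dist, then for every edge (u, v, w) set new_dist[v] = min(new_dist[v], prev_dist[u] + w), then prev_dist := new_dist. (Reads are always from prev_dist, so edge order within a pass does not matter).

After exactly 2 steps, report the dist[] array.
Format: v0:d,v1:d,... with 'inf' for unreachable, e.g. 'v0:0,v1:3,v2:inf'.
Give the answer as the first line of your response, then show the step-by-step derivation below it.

v0:17,v1:inf,v2:14,v3:inf,v4:28,v5:0,v6:29

step 1: dist = v0:17,v1:inf,v2:14,v3:inf,v4:inf,v5:0,v6:inf
step 2: dist = v0:17,v1:inf,v2:14,v3:inf,v4:28,v5:0,v6:29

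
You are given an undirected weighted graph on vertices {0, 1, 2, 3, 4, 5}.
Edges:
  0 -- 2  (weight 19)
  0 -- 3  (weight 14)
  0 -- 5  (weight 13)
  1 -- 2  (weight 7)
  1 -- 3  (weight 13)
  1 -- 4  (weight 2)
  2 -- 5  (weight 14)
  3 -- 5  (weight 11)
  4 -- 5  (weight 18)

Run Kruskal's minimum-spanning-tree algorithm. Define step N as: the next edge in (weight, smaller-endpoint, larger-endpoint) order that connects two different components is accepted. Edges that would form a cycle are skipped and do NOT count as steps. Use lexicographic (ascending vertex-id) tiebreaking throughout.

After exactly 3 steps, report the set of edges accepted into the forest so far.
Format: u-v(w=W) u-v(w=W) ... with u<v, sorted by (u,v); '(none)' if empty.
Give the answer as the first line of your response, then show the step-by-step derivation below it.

1-2(w=7) 1-4(w=2) 3-5(w=11)

step 1: add edge 1-4 (w=2); MST = {1-4(w=2)}
step 2: add edge 1-2 (w=7); MST = {1-2(w=7) 1-4(w=2)}
step 3: add edge 3-5 (w=11); MST = {1-2(w=7) 1-4(w=2) 3-5(w=11)}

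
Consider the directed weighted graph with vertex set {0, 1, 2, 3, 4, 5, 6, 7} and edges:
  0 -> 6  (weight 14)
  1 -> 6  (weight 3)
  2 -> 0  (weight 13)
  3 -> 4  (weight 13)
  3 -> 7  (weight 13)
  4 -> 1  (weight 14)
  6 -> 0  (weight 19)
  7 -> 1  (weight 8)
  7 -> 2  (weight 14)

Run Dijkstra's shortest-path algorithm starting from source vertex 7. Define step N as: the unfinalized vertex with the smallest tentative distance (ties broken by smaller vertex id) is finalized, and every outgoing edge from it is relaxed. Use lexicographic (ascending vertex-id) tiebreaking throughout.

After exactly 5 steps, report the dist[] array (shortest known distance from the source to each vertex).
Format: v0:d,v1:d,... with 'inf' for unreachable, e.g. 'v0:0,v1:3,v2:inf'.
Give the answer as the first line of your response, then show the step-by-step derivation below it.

v0:27,v1:8,v2:14,v3:inf,v4:inf,v5:inf,v6:11,v7:0

step 1: dist = v0:inf,v1:8,v2:14,v3:inf,v4:inf,v5:inf,v6:inf,v7:0
step 2: dist = v0:inf,v1:8,v2:14,v3:inf,v4:inf,v5:inf,v6:11,v7:0
step 3: dist = v0:30,v1:8,v2:14,v3:inf,v4:inf,v5:inf,v6:11,v7:0
step 4: dist = v0:27,v1:8,v2:14,v3:inf,v4:inf,v5:inf,v6:11,v7:0
step 5: dist = v0:27,v1:8,v2:14,v3:inf,v4:inf,v5:inf,v6:11,v7:0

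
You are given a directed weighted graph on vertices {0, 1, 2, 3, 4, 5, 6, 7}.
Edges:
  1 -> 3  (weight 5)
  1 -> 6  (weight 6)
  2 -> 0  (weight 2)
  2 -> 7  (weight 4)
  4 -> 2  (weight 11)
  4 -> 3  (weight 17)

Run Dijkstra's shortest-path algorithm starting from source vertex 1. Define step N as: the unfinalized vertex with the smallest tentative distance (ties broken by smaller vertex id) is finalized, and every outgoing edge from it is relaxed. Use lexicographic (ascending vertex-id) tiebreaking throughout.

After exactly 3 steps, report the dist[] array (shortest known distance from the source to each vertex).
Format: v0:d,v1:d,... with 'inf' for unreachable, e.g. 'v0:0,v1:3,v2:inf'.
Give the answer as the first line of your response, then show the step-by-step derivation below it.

v0:inf,v1:0,v2:inf,v3:5,v4:inf,v5:inf,v6:6,v7:inf

step 1: dist = v0:inf,v1:0,v2:inf,v3:5,v4:inf,v5:inf,v6:6,v7:inf
step 2: dist = v0:inf,v1:0,v2:inf,v3:5,v4:inf,v5:inf,v6:6,v7:inf
step 3: dist = v0:inf,v1:0,v2:inf,v3:5,v4:inf,v5:inf,v6:6,v7:inf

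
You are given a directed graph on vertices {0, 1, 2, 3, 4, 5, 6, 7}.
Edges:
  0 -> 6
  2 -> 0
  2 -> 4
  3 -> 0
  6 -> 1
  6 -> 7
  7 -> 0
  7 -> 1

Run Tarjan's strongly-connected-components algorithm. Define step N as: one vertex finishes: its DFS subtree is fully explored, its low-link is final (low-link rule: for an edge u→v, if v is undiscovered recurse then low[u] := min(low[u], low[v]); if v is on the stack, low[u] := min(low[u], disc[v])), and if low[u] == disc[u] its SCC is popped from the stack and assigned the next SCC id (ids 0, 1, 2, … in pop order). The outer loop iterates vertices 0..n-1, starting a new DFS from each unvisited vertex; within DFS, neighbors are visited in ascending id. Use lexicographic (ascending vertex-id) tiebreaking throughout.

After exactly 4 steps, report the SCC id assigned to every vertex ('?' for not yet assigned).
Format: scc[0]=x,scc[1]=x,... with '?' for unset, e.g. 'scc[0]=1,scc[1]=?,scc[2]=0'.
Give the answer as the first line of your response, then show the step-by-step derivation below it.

scc[0]=1,scc[1]=0,scc[2]=?,scc[3]=?,scc[4]=?,scc[5]=?,scc[6]=1,scc[7]=1

step 1: low=(low[0]=0,low[1]=2,low[2]=?,low[3]=?,low[4]=?,low[5]=?,low[6]=1,low[7]=?); scc=(scc[0]=?,scc[1]=0,scc[2]=?,scc[3]=?,scc[4]=?,scc[5]=?,scc[6]=?,scc[7]=?)
step 2: low=(low[0]=0,low[1]=2,low[2]=?,low[3]=?,low[4]=?,low[5]=?,low[6]=1,low[7]=0); scc=(scc[0]=?,scc[1]=0,scc[2]=?,scc[3]=?,scc[4]=?,scc[5]=?,scc[6]=?,scc[7]=?)
step 3: low=(low[0]=0,low[1]=2,low[2]=?,low[3]=?,low[4]=?,low[5]=?,low[6]=0,low[7]=0); scc=(scc[0]=?,scc[1]=0,scc[2]=?,scc[3]=?,scc[4]=?,scc[5]=?,scc[6]=?,scc[7]=?)
step 4: low=(low[0]=0,low[1]=2,low[2]=?,low[3]=?,low[4]=?,low[5]=?,low[6]=0,low[7]=0); scc=(scc[0]=1,scc[1]=0,scc[2]=?,scc[3]=?,scc[4]=?,scc[5]=?,scc[6]=1,scc[7]=1)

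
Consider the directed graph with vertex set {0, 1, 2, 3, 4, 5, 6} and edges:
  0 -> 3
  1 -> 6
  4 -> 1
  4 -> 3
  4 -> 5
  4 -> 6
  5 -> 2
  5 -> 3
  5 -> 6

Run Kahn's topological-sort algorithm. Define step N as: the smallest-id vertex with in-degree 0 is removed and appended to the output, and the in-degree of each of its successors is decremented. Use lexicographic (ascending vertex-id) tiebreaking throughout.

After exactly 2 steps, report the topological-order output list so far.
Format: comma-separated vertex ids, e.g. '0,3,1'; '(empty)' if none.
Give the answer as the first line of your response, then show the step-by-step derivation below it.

0,4

step 1: output 0; order=[0]; indeg=(0,1,1,2,0,1,3)
step 2: output 4; order=[0,4]; indeg=(0,0,1,1,0,0,2)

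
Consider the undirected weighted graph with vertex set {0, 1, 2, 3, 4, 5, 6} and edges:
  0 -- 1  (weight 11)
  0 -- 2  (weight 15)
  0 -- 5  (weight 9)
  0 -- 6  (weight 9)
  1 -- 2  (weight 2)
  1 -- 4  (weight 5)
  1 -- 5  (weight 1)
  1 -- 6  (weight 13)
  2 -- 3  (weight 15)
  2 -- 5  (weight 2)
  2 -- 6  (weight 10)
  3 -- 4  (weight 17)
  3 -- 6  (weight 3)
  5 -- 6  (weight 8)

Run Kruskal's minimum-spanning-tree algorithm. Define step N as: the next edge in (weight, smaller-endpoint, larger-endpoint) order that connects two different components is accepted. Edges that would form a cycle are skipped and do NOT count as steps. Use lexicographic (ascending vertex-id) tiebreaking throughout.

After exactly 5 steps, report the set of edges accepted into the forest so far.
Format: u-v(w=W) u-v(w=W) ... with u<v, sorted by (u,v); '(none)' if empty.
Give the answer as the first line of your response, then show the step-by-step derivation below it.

1-2(w=2) 1-4(w=5) 1-5(w=1) 3-6(w=3) 5-6(w=8)

step 1: add edge 1-5 (w=1); MST = {1-5(w=1)}
step 2: add edge 1-2 (w=2); MST = {1-2(w=2) 1-5(w=1)}
step 3: add edge 3-6 (w=3); MST = {1-2(w=2) 1-5(w=1) 3-6(w=3)}
step 4: add edge 1-4 (w=5); MST = {1-2(w=2) 1-4(w=5) 1-5(w=1) 3-6(w=3)}
step 5: add edge 5-6 (w=8); MST = {1-2(w=2) 1-4(w=5) 1-5(w=1) 3-6(w=3) 5-6(w=8)}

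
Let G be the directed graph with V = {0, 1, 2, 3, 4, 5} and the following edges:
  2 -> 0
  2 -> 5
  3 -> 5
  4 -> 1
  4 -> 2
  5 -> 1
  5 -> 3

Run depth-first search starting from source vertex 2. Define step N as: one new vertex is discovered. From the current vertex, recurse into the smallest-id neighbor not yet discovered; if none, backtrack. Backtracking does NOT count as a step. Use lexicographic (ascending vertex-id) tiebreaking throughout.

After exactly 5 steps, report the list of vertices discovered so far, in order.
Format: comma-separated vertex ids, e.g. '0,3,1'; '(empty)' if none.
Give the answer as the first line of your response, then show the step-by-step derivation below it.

2,0,5,1,3

step 1: discover 2; path=2; order=2
step 2: discover 0; path=2>0; order=2,0
step 3: discover 5; path=2>5; order=2,0,5
step 4: discover 1; path=2>5>1; order=2,0,5,1
step 5: discover 3; path=2>5>3; order=2,0,5,1,3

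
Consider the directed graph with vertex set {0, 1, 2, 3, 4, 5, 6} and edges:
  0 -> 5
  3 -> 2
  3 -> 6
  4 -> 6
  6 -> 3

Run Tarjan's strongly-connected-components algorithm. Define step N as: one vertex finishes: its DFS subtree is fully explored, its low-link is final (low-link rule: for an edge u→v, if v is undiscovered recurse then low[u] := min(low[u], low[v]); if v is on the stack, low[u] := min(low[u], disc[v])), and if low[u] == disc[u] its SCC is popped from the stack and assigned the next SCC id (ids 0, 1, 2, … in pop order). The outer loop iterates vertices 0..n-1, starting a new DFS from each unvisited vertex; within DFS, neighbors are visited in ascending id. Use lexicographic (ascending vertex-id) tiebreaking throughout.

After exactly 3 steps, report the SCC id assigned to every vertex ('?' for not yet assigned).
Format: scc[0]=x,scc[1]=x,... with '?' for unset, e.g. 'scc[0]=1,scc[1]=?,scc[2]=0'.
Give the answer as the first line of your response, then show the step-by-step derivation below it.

scc[0]=1,scc[1]=2,scc[2]=?,scc[3]=?,scc[4]=?,scc[5]=0,scc[6]=?

step 1: low=(low[0]=0,low[1]=?,low[2]=?,low[3]=?,low[4]=?,low[5]=1,low[6]=?); scc=(scc[0]=?,scc[1]=?,scc[2]=?,scc[3]=?,scc[4]=?,scc[5]=0,scc[6]=?)
step 2: low=(low[0]=0,low[1]=?,low[2]=?,low[3]=?,low[4]=?,low[5]=1,low[6]=?); scc=(scc[0]=1,scc[1]=?,scc[2]=?,scc[3]=?,scc[4]=?,scc[5]=0,scc[6]=?)
step 3: low=(low[0]=0,low[1]=2,low[2]=?,low[3]=?,low[4]=?,low[5]=1,low[6]=?); scc=(scc[0]=1,scc[1]=2,scc[2]=?,scc[3]=?,scc[4]=?,scc[5]=0,scc[6]=?)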